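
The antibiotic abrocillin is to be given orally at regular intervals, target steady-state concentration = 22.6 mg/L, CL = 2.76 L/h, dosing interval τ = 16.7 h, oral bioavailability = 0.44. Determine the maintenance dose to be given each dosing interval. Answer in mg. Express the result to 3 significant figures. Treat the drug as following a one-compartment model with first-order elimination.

At steady state, F × (Dose/τ) = Css × CL.
Dose = Css × CL × τ / F = 22.6 × 2.760 × 16.7 / 0.44 = 2367 mg

2370 mg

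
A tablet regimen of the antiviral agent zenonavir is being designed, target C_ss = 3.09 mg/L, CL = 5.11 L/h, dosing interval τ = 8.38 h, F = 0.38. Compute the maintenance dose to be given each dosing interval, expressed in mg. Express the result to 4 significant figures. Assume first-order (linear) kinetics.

348.2 mg

At steady state, F × (Dose/τ) = Css × CL.
Dose = Css × CL × τ / F = 3.09 × 5.110 × 8.38 / 0.38 = 348.2 mg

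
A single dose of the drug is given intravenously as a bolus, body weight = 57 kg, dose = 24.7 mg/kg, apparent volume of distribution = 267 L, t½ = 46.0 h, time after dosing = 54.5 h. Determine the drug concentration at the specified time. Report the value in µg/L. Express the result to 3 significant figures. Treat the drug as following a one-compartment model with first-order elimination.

Total dose = 24.7 × 57 = 1408 mg
C₀ = Dose / Vd = 1408 / 267 = 5.273 mg/L
k = ln2 / t½ = 0.693147 / 46.0 = 0.01507 h⁻¹
C = C₀ · e^(−k·t) = 5.273 × e^(−0.01507 × 54.5)
  = 5.273 × 0.4399 = 2.320 mg/L
Convert: 2.320 mg/L × 1000 = 2320 µg/L

2320 µg/L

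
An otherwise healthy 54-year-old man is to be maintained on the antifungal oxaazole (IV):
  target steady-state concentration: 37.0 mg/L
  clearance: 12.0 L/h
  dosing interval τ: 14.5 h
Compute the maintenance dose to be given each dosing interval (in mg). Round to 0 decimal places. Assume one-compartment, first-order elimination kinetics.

6438 mg

At steady state, Dose/τ = Css × CL.
Dose = Css × CL × τ = 37.0 × 12.00 × 14.5 = 6438 mg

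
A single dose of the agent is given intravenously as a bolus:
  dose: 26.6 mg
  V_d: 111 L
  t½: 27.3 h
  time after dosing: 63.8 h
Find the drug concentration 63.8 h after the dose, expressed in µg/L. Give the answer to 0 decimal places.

C₀ = Dose / Vd = 26.60 / 111 = 0.2396 mg/L
k = ln2 / t½ = 0.693147 / 27.3 = 0.02539 h⁻¹
C = C₀ · e^(−k·t) = 0.2396 × e^(−0.02539 × 63.8)
  = 0.2396 × 0.1979 = 0.04742 mg/L
Convert: 0.04742 mg/L × 1000 = 47.42 µg/L

47 µg/L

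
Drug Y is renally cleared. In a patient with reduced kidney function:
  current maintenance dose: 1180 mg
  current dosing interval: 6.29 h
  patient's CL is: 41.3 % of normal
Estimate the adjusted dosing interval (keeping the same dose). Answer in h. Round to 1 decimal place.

15.2 h

To keep the same average steady-state level, dosing rate must scale with clearance.
CL ratio = 41.3 / 100 = 0.4130
New interval (same dose) = 6.29 / 0.4130 = 15.23 h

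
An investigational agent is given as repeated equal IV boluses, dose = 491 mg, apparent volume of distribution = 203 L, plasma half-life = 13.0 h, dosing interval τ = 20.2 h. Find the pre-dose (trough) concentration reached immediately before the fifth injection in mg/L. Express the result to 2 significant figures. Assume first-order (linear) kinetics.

C₀ per dose = Dose / Vd = 491 / 203 = 2.419 mg/L
k = ln2 / t½ = 0.693147 / 13.0 = 0.05332 h⁻¹
Fraction remaining after one interval: r = e^(−kτ) = e^(−0.05332 × 20.2) = 0.3406
Before dose 5, 4 doses have been given (aged 1τ, 2τ, 3τ, 4τ).
C_trough = C₀ × (r + r² + … + r^4) = C₀ × r(1−r^4)/(1−r)
        = 2.419 × 0.3406 × (1 − 0.01346) / (1 − 0.3406) = 1.233 mg/L

1.2 mg/L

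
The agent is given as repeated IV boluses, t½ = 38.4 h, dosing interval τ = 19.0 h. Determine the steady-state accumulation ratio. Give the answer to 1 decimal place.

3.4

k = ln2 / t½ = 0.693147 / 38.4 = 0.01805 h⁻¹
e^(−kτ) = e^(−0.01805 × 19.0) = 0.7097
Accumulation ratio R = 1 / (1 − e^(−kτ)) = 1 / (1 − 0.7097) = 3.445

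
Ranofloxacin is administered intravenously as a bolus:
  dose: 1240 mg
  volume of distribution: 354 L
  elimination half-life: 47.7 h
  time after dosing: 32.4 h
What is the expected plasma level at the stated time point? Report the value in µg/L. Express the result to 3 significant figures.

2190 µg/L

C₀ = Dose / Vd = 1240 / 354 = 3.503 mg/L
k = ln2 / t½ = 0.693147 / 47.7 = 0.01453 h⁻¹
C = C₀ · e^(−k·t) = 3.503 × e^(−0.01453 × 32.4)
  = 3.503 × 0.6245 = 2.188 mg/L
Convert: 2.188 mg/L × 1000 = 2188 µg/L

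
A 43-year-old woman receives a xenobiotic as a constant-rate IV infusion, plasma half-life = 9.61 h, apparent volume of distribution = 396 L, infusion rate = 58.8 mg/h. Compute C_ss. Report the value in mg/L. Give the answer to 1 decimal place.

2.1 mg/L

k = ln2 / t½ = 0.693147 / 9.61 = 0.07213 h⁻¹
CL = k × Vd = 0.07213 × 396 = 28.56 L/h
At steady state Css = R₀ / CL = 58.8 / 28.56 = 2.059 mg/L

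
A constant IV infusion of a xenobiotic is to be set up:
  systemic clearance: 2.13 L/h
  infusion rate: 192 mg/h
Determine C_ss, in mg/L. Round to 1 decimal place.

At steady state Css = R₀ / CL = 192 / 2.130 = 90.14 mg/L

90.1 mg/L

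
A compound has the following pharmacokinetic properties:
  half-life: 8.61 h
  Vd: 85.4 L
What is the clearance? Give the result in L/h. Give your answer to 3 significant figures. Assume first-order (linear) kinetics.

k = ln2 / t½ = 0.693147 / 8.61 = 0.08050 h⁻¹
CL = k × Vd = 0.08050 × 85.4 = 6.875 L/h

6.88 L/h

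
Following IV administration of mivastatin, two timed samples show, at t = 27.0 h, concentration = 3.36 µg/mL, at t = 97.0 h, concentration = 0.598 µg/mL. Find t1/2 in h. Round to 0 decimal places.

28 h

k = ln(C₁/C₂) / (t₂ − t₁) = ln(3.36/0.598) / (97.0 − 27.0)
  = 1.726 / 70.00 = 0.02466 h⁻¹
t½ = ln2 / k = 0.693147 / 0.02466 = 28.11 h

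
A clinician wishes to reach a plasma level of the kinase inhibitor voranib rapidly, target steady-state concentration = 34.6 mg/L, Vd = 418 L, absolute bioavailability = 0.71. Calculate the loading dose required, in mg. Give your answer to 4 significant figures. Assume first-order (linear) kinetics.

LD = Css × Vd / F = 34.6 × 418 / 0.71 = 20370 mg

20370 mg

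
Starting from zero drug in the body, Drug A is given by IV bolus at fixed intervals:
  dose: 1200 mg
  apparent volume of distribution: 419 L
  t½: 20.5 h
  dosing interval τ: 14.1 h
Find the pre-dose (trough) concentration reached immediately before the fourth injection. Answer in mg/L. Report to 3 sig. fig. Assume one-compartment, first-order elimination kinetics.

C₀ per dose = Dose / Vd = 1200 / 419 = 2.864 mg/L
k = ln2 / t½ = 0.693147 / 20.5 = 0.03381 h⁻¹
Fraction remaining after one interval: r = e^(−kτ) = e^(−0.03381 × 14.1) = 0.6208
Before dose 4, 3 doses have been given (aged 1τ, 2τ, 3τ).
C_trough = C₀ × (r + r² + … + r^3) = C₀ × r(1−r^3)/(1−r)
        = 2.864 × 0.6208 × (1 − 0.2393) / (1 − 0.6208) = 3.567 mg/L

3.57 mg/L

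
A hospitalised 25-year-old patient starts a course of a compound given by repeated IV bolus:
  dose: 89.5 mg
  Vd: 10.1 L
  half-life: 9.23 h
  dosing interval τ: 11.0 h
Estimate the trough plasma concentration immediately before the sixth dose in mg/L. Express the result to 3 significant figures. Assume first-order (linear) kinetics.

C₀ per dose = Dose / Vd = 89.5 / 10.1 = 8.861 mg/L
k = ln2 / t½ = 0.693147 / 9.23 = 0.07510 h⁻¹
Fraction remaining after one interval: r = e^(−kτ) = e^(−0.07510 × 11.0) = 0.4378
Before dose 6, 5 doses have been given (aged 1τ, 2τ, 3τ, 4τ, 5τ).
C_trough = C₀ × (r + r² + … + r^5) = C₀ × r(1−r^5)/(1−r)
        = 8.861 × 0.4378 × (1 − 0.01608) / (1 − 0.4378) = 6.789 mg/L

6.79 mg/L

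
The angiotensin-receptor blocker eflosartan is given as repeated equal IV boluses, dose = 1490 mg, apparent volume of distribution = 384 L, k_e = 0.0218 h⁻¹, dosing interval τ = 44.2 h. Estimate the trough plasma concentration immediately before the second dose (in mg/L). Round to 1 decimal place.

C₀ per dose = Dose / Vd = 1490 / 384 = 3.880 mg/L
Fraction remaining after one interval: r = e^(−kτ) = e^(−0.02180 × 44.2) = 0.3815
Before dose 2, 1 dose has been given (aged 1τ).
C_trough = C₀ × r = 3.880 × 0.3815 = 1.480 mg/L

1.5 mg/L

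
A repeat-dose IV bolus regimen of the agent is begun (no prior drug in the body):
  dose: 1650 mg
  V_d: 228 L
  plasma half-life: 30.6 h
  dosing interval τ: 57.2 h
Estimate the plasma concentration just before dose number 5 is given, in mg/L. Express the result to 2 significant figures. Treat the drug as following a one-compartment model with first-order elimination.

C₀ per dose = Dose / Vd = 1650 / 228 = 7.237 mg/L
k = ln2 / t½ = 0.693147 / 30.6 = 0.02265 h⁻¹
Fraction remaining after one interval: r = e^(−kτ) = e^(−0.02265 × 57.2) = 0.2737
Before dose 5, 4 doses have been given (aged 1τ, 2τ, 3τ, 4τ).
C_trough = C₀ × (r + r² + … + r^4) = C₀ × r(1−r^4)/(1−r)
        = 7.237 × 0.2737 × (1 − 0.005612) / (1 − 0.2737) = 2.712 mg/L

2.7 mg/L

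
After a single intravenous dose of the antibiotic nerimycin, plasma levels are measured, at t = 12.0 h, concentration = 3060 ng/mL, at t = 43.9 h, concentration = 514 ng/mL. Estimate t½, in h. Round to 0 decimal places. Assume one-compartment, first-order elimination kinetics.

12 h

k = ln(C₁/C₂) / (t₂ − t₁) = ln(3060/514) / (43.9 − 12.0)
  = 1.784 / 31.90 = 0.05592 h⁻¹
t½ = ln2 / k = 0.693147 / 0.05592 = 12.40 h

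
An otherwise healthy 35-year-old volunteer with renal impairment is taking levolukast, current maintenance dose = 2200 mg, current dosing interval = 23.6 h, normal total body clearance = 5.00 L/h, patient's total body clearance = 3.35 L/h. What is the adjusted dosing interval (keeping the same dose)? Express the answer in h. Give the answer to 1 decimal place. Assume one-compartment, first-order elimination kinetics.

35.2 h

To keep the same average steady-state level, dosing rate must scale with clearance.
CL ratio = 3.35 / 5.00 = 0.6700
New interval (same dose) = 23.6 / 0.6700 = 35.22 h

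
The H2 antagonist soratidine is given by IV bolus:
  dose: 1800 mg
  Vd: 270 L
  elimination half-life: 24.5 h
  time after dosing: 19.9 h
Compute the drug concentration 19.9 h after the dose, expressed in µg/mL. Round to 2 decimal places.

3.80 µg/mL

C₀ = Dose / Vd = 1800 / 270 = 6.667 mg/L
k = ln2 / t½ = 0.693147 / 24.5 = 0.02829 h⁻¹
C = C₀ · e^(−k·t) = 6.667 × e^(−0.02829 × 19.9)
  = 6.667 × 0.5695 = 3.797 mg/L
(3.797 mg/L = 3.797 µg/mL)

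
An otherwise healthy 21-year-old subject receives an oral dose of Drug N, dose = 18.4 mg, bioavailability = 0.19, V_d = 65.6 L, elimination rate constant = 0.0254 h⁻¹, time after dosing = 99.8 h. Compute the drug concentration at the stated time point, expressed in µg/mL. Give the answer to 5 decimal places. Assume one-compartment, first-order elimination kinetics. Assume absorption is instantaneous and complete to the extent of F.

0.00422 µg/mL

Amount reaching circulation = F × Dose = 0.19 × 18.40 = 3.496 mg
C₀ = F·Dose / Vd = 3.496 / 65.6 = 0.05329 mg/L
C = C₀ · e^(−k·t) = 0.05329 × e^(−0.02540 × 99.8)
  = 0.05329 × 0.07927 = 0.004224 mg/L
(0.004224 mg/L = 0.004224 µg/mL)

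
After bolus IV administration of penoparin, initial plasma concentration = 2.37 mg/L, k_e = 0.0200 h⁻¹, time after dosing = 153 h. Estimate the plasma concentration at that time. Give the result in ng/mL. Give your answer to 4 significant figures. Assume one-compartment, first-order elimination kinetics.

C = C₀ · e^(−k·t) = 2.370 × e^(−0.02000 × 153)
  = 2.370 × 0.04689 = 0.1111 mg/L
Convert: 0.1111 mg/L × 1000 = 111.1 ng/mL

111.1 ng/mL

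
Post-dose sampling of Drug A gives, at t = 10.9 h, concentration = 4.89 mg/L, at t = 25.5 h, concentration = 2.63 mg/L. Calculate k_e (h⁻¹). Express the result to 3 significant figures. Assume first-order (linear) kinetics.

0.0425 h⁻¹

k = ln(C₁/C₂) / (t₂ − t₁) = ln(4.89/2.63) / (25.5 − 10.9)
  = 0.6202 / 14.60 = 0.04248 h⁻¹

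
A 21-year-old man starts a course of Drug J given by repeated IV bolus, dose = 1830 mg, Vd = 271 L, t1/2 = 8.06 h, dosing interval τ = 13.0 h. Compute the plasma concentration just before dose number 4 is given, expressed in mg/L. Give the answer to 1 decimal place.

C₀ per dose = Dose / Vd = 1830 / 271 = 6.753 mg/L
k = ln2 / t½ = 0.693147 / 8.06 = 0.08600 h⁻¹
Fraction remaining after one interval: r = e^(−kτ) = e^(−0.08600 × 13.0) = 0.3269
Before dose 4, 3 doses have been given (aged 1τ, 2τ, 3τ).
C_trough = C₀ × (r + r² + … + r^3) = C₀ × r(1−r^3)/(1−r)
        = 6.753 × 0.3269 × (1 − 0.03493) / (1 − 0.3269) = 3.165 mg/L

3.2 mg/L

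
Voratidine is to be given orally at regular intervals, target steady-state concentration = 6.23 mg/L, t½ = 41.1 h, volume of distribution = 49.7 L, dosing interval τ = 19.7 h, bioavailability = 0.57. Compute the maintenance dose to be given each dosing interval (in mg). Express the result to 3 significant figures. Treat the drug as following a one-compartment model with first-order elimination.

180 mg

k = ln2 / t½ = 0.693147 / 41.1 = 0.01686 h⁻¹
CL = k × Vd = 0.01686 × 49.7 = 0.8379 L/h
At steady state, F × (Dose/τ) = Css × CL.
Dose = Css × CL × τ / F = 6.23 × 0.8379 × 19.7 / 0.57 = 180.4 mg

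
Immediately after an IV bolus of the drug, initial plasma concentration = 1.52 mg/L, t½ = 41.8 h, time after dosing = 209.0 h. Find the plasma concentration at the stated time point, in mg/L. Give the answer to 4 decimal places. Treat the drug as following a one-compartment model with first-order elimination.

k = ln2 / t½ = 0.693147 / 41.8 = 0.01658 h⁻¹
t / t½ = 209.0 / 41.8 = 5 half-lives
C = C₀ × (1/2)^5 = 1.520 × 0.03125 = 0.04750 mg/L

0.0475 mg/L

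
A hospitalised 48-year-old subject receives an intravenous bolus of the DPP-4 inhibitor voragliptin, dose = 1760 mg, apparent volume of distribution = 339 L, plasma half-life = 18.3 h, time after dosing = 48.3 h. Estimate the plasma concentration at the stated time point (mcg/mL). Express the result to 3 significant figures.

C₀ = Dose / Vd = 1760 / 339 = 5.192 mg/L
k = ln2 / t½ = 0.693147 / 18.3 = 0.03788 h⁻¹
C = C₀ · e^(−k·t) = 5.192 × e^(−0.03788 × 48.3)
  = 5.192 × 0.1605 = 0.8333 mg/L
(0.8333 mg/L = 0.8333 mcg/mL)

0.833 mcg/mL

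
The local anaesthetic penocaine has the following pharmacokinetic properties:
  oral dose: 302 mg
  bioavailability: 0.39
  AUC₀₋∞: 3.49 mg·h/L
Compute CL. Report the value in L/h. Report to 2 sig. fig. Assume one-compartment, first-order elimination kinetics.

34 L/h

CL = F·Dose / AUC = 0.39 × 302 / 3.49 = 33.75 L/h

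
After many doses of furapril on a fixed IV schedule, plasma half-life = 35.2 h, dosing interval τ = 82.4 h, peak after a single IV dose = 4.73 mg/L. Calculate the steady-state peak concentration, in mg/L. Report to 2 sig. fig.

k = ln2 / t½ = 0.693147 / 35.2 = 0.01969 h⁻¹
e^(−kτ) = e^(−0.01969 × 82.4) = 0.1974
Accumulation ratio R = 1 / (1 − e^(−kτ)) = 1 / (1 − 0.1974) = 1.246
Steady-state peak = C₀ × R = 4.73 × 1.246 = 5.894 mg/L

5.9 mg/L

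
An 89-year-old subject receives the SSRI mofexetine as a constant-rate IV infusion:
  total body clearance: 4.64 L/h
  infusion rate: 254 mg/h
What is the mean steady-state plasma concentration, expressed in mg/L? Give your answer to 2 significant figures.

At steady state Css = R₀ / CL = 254 / 4.640 = 54.74 mg/L

55 mg/L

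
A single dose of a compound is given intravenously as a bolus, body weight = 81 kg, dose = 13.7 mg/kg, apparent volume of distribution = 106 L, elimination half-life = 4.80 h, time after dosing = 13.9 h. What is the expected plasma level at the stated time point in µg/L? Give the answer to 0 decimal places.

Total dose = 13.7 × 81 = 1110 mg
C₀ = Dose / Vd = 1110 / 106 = 10.47 mg/L
k = ln2 / t½ = 0.693147 / 4.80 = 0.1444 h⁻¹
C = C₀ · e^(−k·t) = 10.47 × e^(−0.1444 × 13.9)
  = 10.47 × 0.1344 = 1.407 mg/L
Convert: 1.407 mg/L × 1000 = 1407 µg/L

1407 µg/L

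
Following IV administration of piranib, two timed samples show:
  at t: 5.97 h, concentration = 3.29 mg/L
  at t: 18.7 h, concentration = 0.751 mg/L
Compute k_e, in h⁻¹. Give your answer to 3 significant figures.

k = ln(C₁/C₂) / (t₂ − t₁) = ln(3.29/0.751) / (18.7 − 5.97)
  = 1.477 / 12.73 = 0.1160 h⁻¹

0.116 h⁻¹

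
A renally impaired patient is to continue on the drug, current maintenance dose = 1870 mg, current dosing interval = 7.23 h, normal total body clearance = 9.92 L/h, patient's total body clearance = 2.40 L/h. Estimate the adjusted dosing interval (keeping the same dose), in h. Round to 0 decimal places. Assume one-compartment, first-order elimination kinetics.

To keep the same average steady-state level, dosing rate must scale with clearance.
CL ratio = 2.40 / 9.92 = 0.2419
New interval (same dose) = 7.23 / 0.2419 = 29.89 h

30 h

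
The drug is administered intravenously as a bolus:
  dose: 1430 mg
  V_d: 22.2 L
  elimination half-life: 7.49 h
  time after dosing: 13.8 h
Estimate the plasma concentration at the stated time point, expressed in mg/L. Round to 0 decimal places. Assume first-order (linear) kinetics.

18 mg/L

C₀ = Dose / Vd = 1430 / 22.2 = 64.41 mg/L
k = ln2 / t½ = 0.693147 / 7.49 = 0.09254 h⁻¹
C = C₀ · e^(−k·t) = 64.41 × e^(−0.09254 × 13.8)
  = 64.41 × 0.2789 = 17.96 mg/L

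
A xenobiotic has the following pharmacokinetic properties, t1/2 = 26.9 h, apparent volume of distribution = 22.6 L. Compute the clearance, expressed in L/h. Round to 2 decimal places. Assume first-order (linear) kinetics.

0.58 L/h

k = ln2 / t½ = 0.693147 / 26.9 = 0.02577 h⁻¹
CL = k × Vd = 0.02577 × 22.6 = 0.5824 L/h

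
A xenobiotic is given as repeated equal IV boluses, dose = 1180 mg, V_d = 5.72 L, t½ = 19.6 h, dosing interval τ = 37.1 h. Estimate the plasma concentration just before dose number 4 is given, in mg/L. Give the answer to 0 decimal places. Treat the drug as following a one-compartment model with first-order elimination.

75 mg/L

C₀ per dose = Dose / Vd = 1180 / 5.72 = 206.3 mg/L
k = ln2 / t½ = 0.693147 / 19.6 = 0.03536 h⁻¹
Fraction remaining after one interval: r = e^(−kτ) = e^(−0.03536 × 37.1) = 0.2693
Before dose 4, 3 doses have been given (aged 1τ, 2τ, 3τ).
C_trough = C₀ × (r + r² + … + r^3) = C₀ × r(1−r^3)/(1−r)
        = 206.3 × 0.2693 × (1 − 0.01953) / (1 − 0.2693) = 74.55 mg/L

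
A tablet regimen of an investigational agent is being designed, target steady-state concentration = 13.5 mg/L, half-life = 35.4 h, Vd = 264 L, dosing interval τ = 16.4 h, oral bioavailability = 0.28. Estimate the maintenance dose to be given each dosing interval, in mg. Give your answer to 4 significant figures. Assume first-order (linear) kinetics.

4087 mg

k = ln2 / t½ = 0.693147 / 35.4 = 0.01958 h⁻¹
CL = k × Vd = 0.01958 × 264 = 5.169 L/h
At steady state, F × (Dose/τ) = Css × CL.
Dose = Css × CL × τ / F = 13.5 × 5.169 × 16.4 / 0.28 = 4087 mg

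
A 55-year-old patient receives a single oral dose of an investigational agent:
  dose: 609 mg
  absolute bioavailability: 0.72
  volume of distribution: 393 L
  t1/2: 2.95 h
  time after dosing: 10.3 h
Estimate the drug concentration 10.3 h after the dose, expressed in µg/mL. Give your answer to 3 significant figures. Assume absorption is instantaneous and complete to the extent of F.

0.0992 µg/mL

Amount reaching circulation = F × Dose = 0.72 × 609.0 = 438.5 mg
C₀ = F·Dose / Vd = 438.5 / 393 = 1.116 mg/L
k = ln2 / t½ = 0.693147 / 2.95 = 0.2350 h⁻¹
C = C₀ · e^(−k·t) = 1.116 × e^(−0.2350 × 10.3)
  = 1.116 × 0.08888 = 0.09919 mg/L
(0.09919 mg/L = 0.09919 µg/mL)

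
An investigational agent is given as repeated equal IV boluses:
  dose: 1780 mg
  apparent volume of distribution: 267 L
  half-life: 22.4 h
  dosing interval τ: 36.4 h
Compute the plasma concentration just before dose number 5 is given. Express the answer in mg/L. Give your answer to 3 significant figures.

3.16 mg/L

C₀ per dose = Dose / Vd = 1780 / 267 = 6.667 mg/L
k = ln2 / t½ = 0.693147 / 22.4 = 0.03094 h⁻¹
Fraction remaining after one interval: r = e^(−kτ) = e^(−0.03094 × 36.4) = 0.3243
Before dose 5, 4 doses have been given (aged 1τ, 2τ, 3τ, 4τ).
C_trough = C₀ × (r + r² + … + r^4) = C₀ × r(1−r^4)/(1−r)
        = 6.667 × 0.3243 × (1 − 0.01106) / (1 − 0.3243) = 3.164 mg/L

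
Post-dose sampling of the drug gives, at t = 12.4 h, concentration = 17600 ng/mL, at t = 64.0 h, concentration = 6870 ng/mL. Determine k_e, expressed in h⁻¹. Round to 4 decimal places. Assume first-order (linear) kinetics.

k = ln(C₁/C₂) / (t₂ − t₁) = ln(17600/6870) / (64.0 − 12.4)
  = 0.9407 / 51.60 = 0.01823 h⁻¹

0.0182 h⁻¹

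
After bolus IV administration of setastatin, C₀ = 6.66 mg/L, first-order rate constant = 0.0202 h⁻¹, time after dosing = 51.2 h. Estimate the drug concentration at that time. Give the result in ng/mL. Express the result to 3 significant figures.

2370 ng/mL

C = C₀ · e^(−k·t) = 6.660 × e^(−0.02020 × 51.2)
  = 6.660 × 0.3555 = 2.368 mg/L
Convert: 2.368 mg/L × 1000 = 2368 ng/mL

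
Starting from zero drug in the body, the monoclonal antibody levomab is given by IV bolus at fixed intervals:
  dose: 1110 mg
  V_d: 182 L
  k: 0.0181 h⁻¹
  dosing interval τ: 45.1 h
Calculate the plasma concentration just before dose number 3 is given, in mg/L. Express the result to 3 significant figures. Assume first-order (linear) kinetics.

3.89 mg/L

C₀ per dose = Dose / Vd = 1110 / 182 = 6.099 mg/L
Fraction remaining after one interval: r = e^(−kτ) = e^(−0.01810 × 45.1) = 0.4421
Before dose 3, 2 doses have been given (aged 1τ, 2τ).
C_trough = C₀ × (r + r²) = 6.099 × (0.4421 + 0.1955) = 3.889 mg/L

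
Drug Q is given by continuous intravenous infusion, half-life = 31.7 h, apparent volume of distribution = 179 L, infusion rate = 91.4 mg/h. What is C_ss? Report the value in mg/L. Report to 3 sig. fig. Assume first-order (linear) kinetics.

k = ln2 / t½ = 0.693147 / 31.7 = 0.02187 h⁻¹
CL = k × Vd = 0.02187 × 179 = 3.915 L/h
At steady state Css = R₀ / CL = 91.4 / 3.915 = 23.35 mg/L

23.4 mg/L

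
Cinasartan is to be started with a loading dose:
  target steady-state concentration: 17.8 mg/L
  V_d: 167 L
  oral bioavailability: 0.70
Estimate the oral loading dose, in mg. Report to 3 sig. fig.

4250 mg

LD = Css × Vd / F = 17.8 × 167 / 0.70 = 4247 mg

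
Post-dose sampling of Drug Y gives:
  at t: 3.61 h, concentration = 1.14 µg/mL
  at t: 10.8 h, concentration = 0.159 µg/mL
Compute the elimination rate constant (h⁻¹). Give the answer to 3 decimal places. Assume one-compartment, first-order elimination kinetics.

0.274 h⁻¹

k = ln(C₁/C₂) / (t₂ − t₁) = ln(1.14/0.159) / (10.8 − 3.61)
  = 1.970 / 7.190 = 0.2740 h⁻¹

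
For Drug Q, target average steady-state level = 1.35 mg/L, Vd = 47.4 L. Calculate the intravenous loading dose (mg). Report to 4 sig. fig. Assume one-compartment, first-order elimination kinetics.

LD = Css × Vd = 1.35 × 47.4 = 63.99 mg

63.99 mg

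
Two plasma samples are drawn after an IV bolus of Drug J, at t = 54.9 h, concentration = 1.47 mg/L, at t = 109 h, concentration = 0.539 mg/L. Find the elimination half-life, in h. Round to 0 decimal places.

k = ln(C₁/C₂) / (t₂ − t₁) = ln(1.47/0.539) / (109 − 54.9)
  = 1.003 / 54.10 = 0.01854 h⁻¹
t½ = ln2 / k = 0.693147 / 0.01854 = 37.39 h

37 h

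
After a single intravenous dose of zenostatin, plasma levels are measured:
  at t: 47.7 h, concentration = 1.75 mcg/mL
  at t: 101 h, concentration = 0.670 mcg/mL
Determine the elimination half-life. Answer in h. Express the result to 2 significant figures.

k = ln(C₁/C₂) / (t₂ − t₁) = ln(1.75/0.670) / (101 − 47.7)
  = 0.9601 / 53.30 = 0.01801 h⁻¹
t½ = ln2 / k = 0.693147 / 0.01801 = 38.49 h

38 h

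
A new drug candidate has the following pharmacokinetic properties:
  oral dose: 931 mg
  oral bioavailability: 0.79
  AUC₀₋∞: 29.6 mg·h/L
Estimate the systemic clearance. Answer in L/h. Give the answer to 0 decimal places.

25 L/h

CL = F·Dose / AUC = 0.79 × 931 / 29.6 = 24.85 L/h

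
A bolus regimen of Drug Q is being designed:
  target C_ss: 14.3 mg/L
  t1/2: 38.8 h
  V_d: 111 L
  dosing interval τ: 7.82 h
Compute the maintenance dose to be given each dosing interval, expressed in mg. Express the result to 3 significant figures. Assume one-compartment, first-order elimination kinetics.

222 mg

k = ln2 / t½ = 0.693147 / 38.8 = 0.01786 h⁻¹
CL = k × Vd = 0.01786 × 111 = 1.982 L/h
At steady state, Dose/τ = Css × CL.
Dose = Css × CL × τ = 14.3 × 1.982 × 7.82 = 221.6 mg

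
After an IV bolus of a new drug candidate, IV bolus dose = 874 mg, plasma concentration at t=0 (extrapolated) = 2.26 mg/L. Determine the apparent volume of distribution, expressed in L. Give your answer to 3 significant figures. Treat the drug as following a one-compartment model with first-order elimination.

387 L

Vd = Dose / C₀ = 874.0 / 2.26 = 386.7 L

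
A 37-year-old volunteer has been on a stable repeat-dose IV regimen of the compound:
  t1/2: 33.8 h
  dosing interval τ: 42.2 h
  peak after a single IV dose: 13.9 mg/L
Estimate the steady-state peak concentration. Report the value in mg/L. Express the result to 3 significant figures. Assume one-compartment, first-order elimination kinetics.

k = ln2 / t½ = 0.693147 / 33.8 = 0.02051 h⁻¹
e^(−kτ) = e^(−0.02051 × 42.2) = 0.4208
Accumulation ratio R = 1 / (1 − e^(−kτ)) = 1 / (1 − 0.4208) = 1.727
Steady-state peak = C₀ × R = 13.9 × 1.727 = 24.01 mg/L

24.0 mg/L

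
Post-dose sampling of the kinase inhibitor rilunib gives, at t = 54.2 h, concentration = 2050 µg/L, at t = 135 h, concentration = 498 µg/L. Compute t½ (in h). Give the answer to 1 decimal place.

k = ln(C₁/C₂) / (t₂ − t₁) = ln(2050/498) / (135 − 54.2)
  = 1.415 / 80.80 = 0.01751 h⁻¹
t½ = ln2 / k = 0.693147 / 0.01751 = 39.59 h

39.6 h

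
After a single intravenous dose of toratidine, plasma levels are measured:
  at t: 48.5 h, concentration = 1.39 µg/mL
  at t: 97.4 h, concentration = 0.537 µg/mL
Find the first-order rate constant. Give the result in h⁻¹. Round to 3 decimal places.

0.019 h⁻¹

k = ln(C₁/C₂) / (t₂ − t₁) = ln(1.39/0.537) / (97.4 − 48.5)
  = 0.9511 / 48.90 = 0.01945 h⁻¹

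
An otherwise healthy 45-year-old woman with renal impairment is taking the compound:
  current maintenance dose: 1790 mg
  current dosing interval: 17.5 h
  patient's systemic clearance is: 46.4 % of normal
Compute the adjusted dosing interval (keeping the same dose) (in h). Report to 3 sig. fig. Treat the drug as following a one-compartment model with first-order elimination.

To keep the same average steady-state level, dosing rate must scale with clearance.
CL ratio = 46.4 / 100 = 0.4640
New interval (same dose) = 17.5 / 0.4640 = 37.72 h

37.7 h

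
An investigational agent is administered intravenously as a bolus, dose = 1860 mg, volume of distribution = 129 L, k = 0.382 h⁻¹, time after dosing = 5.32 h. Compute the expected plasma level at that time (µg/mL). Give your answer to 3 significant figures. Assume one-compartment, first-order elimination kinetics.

1.89 µg/mL

C₀ = Dose / Vd = 1860 / 129 = 14.42 mg/L
C = C₀ · e^(−k·t) = 14.42 × e^(−0.3820 × 5.32)
  = 14.42 × 0.1310 = 1.889 mg/L
(1.889 mg/L = 1.889 µg/mL)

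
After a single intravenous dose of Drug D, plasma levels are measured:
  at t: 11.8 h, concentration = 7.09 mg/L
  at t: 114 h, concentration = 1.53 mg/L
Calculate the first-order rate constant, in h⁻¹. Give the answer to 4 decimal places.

0.0150 h⁻¹

k = ln(C₁/C₂) / (t₂ − t₁) = ln(7.09/1.53) / (114 − 11.8)
  = 1.533 / 102.2 = 0.01500 h⁻¹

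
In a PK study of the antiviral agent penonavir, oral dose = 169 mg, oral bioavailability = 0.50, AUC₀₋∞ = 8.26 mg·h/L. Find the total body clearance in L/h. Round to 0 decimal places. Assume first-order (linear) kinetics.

CL = F·Dose / AUC = 0.50 × 169 / 8.26 = 10.23 L/h

10 L/h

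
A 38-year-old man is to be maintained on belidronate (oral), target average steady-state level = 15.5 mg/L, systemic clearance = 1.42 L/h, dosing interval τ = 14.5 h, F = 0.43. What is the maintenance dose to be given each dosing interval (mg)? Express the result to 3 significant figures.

742 mg

At steady state, F × (Dose/τ) = Css × CL.
Dose = Css × CL × τ / F = 15.5 × 1.420 × 14.5 / 0.43 = 742.2 mg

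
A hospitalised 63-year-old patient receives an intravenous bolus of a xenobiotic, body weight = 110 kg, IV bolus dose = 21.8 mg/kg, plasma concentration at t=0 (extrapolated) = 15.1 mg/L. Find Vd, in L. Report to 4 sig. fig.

158.8 L

Dose = 21.8 × 110 = 2398 mg
Vd = Dose / C₀ = 2398 / 15.1 = 158.8 L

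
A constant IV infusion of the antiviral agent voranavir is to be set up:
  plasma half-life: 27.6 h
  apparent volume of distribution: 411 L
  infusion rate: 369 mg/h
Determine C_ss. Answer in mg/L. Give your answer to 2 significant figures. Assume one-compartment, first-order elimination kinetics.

36 mg/L

k = ln2 / t½ = 0.693147 / 27.6 = 0.02511 h⁻¹
CL = k × Vd = 0.02511 × 411 = 10.32 L/h
At steady state Css = R₀ / CL = 369 / 10.32 = 35.76 mg/L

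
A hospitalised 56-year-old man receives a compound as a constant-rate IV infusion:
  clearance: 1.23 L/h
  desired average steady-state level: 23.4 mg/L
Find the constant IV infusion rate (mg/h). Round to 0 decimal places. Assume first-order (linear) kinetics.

29 mg/h

At steady state, infusion rate R₀ = Css × CL = 23.4 × 1.230 = 28.78 mg/h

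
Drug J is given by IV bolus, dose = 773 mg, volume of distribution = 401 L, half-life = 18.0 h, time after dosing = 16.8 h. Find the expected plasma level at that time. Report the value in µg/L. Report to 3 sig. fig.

1010 µg/L

C₀ = Dose / Vd = 773.0 / 401 = 1.928 mg/L
k = ln2 / t½ = 0.693147 / 18.0 = 0.03851 h⁻¹
C = C₀ · e^(−k·t) = 1.928 × e^(−0.03851 × 16.8)
  = 1.928 × 0.5236 = 1.010 mg/L
Convert: 1.010 mg/L × 1000 = 1010 µg/L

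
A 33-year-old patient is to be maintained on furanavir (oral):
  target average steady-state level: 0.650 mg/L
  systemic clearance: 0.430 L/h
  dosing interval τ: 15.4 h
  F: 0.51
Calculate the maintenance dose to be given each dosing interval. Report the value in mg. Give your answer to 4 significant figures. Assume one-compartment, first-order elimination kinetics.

At steady state, F × (Dose/τ) = Css × CL.
Dose = Css × CL × τ / F = 0.650 × 0.4300 × 15.4 / 0.51 = 8.440 mg

8.440 mg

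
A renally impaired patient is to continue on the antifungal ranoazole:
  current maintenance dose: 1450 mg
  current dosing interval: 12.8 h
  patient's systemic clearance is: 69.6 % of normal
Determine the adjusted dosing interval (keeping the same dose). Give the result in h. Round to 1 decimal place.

18.4 h

To keep the same average steady-state level, dosing rate must scale with clearance.
CL ratio = 69.6 / 100 = 0.6960
New interval (same dose) = 12.8 / 0.6960 = 18.39 h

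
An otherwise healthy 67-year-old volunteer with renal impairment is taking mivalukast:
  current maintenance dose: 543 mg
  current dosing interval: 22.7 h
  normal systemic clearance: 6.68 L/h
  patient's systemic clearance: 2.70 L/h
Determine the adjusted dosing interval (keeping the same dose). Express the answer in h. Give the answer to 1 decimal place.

56.2 h

To keep the same average steady-state level, dosing rate must scale with clearance.
CL ratio = 2.70 / 6.68 = 0.4042
New interval (same dose) = 22.7 / 0.4042 = 56.16 h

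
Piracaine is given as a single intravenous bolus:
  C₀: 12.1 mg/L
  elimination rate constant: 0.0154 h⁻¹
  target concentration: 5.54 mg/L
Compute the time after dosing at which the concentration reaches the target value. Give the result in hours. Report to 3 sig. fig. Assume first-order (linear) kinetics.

50.7 h

t = ln(C₀ / C) / k = ln(12.10 / 5.54) / 0.01540
  = ln(2.184) / 0.01540 = 0.7812 / 0.01540 = 50.73 h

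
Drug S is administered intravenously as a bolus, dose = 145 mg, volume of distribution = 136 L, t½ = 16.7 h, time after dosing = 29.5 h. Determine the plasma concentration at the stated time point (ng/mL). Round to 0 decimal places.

C₀ = Dose / Vd = 145.0 / 136 = 1.066 mg/L
k = ln2 / t½ = 0.693147 / 16.7 = 0.04151 h⁻¹
C = C₀ · e^(−k·t) = 1.066 × e^(−0.04151 × 29.5)
  = 1.066 × 0.2939 = 0.3133 mg/L
Convert: 0.3133 mg/L × 1000 = 313.3 ng/mL

313 ng/mL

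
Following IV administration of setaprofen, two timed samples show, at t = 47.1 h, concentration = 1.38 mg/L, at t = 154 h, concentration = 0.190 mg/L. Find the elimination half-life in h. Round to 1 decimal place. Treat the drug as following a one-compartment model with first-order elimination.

37.4 h

k = ln(C₁/C₂) / (t₂ − t₁) = ln(1.38/0.190) / (154 − 47.1)
  = 1.983 / 106.9 = 0.01855 h⁻¹
t½ = ln2 / k = 0.693147 / 0.01855 = 37.37 h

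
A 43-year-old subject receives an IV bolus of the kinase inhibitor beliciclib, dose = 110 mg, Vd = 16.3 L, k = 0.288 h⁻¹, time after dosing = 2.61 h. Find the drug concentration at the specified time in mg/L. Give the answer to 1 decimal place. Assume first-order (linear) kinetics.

C₀ = Dose / Vd = 110.0 / 16.3 = 6.748 mg/L
C = C₀ · e^(−k·t) = 6.748 × e^(−0.2880 × 2.61)
  = 6.748 × 0.4716 = 3.182 mg/L

3.2 mg/L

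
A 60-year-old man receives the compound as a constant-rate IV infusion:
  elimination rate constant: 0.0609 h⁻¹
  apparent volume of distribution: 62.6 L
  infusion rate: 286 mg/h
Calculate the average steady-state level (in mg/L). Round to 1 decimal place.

75.0 mg/L

CL = k × Vd = 0.06090 × 62.6 = 3.812 L/h
At steady state Css = R₀ / CL = 286 / 3.812 = 75.03 mg/L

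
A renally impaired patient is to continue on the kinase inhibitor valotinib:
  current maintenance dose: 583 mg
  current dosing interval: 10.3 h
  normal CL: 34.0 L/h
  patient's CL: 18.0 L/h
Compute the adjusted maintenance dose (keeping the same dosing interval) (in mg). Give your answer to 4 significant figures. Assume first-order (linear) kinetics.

308.6 mg

To keep the same average steady-state level, dosing rate must scale with clearance.
CL ratio = 18.0 / 34.0 = 0.5294
New dose (same interval) = 583 × 0.5294 = 308.6 mg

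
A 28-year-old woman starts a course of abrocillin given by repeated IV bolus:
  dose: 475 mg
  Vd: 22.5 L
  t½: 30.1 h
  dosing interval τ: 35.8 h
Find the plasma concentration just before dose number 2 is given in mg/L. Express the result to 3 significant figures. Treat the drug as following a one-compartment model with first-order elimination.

C₀ per dose = Dose / Vd = 475 / 22.5 = 21.11 mg/L
k = ln2 / t½ = 0.693147 / 30.1 = 0.02303 h⁻¹
Fraction remaining after one interval: r = e^(−kτ) = e^(−0.02303 × 35.8) = 0.4385
Before dose 2, 1 dose has been given (aged 1τ).
C_trough = C₀ × r = 21.11 × 0.4385 = 9.257 mg/L

9.26 mg/L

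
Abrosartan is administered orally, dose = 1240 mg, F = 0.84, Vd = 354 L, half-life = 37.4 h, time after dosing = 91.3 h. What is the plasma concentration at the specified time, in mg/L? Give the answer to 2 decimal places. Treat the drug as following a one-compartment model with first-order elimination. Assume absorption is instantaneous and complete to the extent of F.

Amount reaching circulation = F × Dose = 0.84 × 1240 = 1042 mg
C₀ = F·Dose / Vd = 1042 / 354 = 2.944 mg/L
k = ln2 / t½ = 0.693147 / 37.4 = 0.01853 h⁻¹
C = C₀ · e^(−k·t) = 2.944 × e^(−0.01853 × 91.3)
  = 2.944 × 0.1842 = 0.5423 mg/L

0.54 mg/L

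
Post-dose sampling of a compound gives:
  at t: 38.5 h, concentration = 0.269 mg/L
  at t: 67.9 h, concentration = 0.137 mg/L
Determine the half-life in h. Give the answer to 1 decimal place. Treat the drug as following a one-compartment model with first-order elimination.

30.2 h

k = ln(C₁/C₂) / (t₂ − t₁) = ln(0.269/0.137) / (67.9 − 38.5)
  = 0.6747 / 29.40 = 0.02295 h⁻¹
t½ = ln2 / k = 0.693147 / 0.02295 = 30.20 h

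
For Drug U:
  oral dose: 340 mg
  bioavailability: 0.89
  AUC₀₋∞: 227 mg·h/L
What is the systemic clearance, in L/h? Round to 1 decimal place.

1.3 L/h

CL = F·Dose / AUC = 0.89 × 340 / 227 = 1.333 L/h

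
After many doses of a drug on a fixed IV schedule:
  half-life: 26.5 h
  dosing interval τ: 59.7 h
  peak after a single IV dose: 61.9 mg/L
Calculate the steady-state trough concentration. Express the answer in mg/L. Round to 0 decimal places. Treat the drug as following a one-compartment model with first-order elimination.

16 mg/L

k = ln2 / t½ = 0.693147 / 26.5 = 0.02616 h⁻¹
e^(−kτ) = e^(−0.02616 × 59.7) = 0.2098
Accumulation ratio R = 1 / (1 − e^(−kτ)) = 1 / (1 − 0.2098) = 1.266
Steady-state trough = C₀ × R × e^(−kτ) = 61.9 × 1.266 × 0.2098 = 16.44 mg/L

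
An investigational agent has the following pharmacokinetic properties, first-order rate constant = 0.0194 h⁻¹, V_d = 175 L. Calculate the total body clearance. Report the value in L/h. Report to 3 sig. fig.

CL = k × Vd = 0.0194 × 175 = 3.395 L/h

3.40 L/h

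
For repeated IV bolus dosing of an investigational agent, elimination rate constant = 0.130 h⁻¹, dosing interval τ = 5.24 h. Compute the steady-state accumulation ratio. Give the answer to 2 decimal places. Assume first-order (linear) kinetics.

e^(−kτ) = e^(−0.1300 × 5.24) = 0.5060
Accumulation ratio R = 1 / (1 − e^(−kτ)) = 1 / (1 − 0.5060) = 2.024

2.02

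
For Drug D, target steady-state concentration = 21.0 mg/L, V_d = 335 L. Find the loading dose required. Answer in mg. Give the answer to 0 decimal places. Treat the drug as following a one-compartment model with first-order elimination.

7035 mg

LD = Css × Vd = 21.0 × 335 = 7035 mg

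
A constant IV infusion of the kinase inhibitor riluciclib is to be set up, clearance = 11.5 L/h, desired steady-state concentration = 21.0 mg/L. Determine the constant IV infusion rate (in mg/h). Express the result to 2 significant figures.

240 mg/h

At steady state, infusion rate R₀ = Css × CL = 21.0 × 11.50 = 241.5 mg/h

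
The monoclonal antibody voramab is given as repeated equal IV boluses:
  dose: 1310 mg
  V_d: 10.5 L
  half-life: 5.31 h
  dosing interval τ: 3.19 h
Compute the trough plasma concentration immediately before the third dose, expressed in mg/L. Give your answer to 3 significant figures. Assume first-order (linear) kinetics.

C₀ per dose = Dose / Vd = 1310 / 10.5 = 124.8 mg/L
k = ln2 / t½ = 0.693147 / 5.31 = 0.1305 h⁻¹
Fraction remaining after one interval: r = e^(−kτ) = e^(−0.1305 × 3.19) = 0.6595
Before dose 3, 2 doses have been given (aged 1τ, 2τ).
C_trough = C₀ × (r + r²) = 124.8 × (0.6595 + 0.4349) = 136.6 mg/L

137 mg/L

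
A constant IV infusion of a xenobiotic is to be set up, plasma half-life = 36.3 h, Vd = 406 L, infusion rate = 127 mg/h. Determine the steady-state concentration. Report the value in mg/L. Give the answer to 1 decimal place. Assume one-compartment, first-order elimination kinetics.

16.4 mg/L

k = ln2 / t½ = 0.693147 / 36.3 = 0.01909 h⁻¹
CL = k × Vd = 0.01909 × 406 = 7.751 L/h
At steady state Css = R₀ / CL = 127 / 7.751 = 16.38 mg/L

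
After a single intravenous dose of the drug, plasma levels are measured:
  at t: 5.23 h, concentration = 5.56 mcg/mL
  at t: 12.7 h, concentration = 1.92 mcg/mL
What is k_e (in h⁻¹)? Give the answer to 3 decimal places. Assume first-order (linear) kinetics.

0.142 h⁻¹

k = ln(C₁/C₂) / (t₂ − t₁) = ln(5.56/1.92) / (12.7 − 5.23)
  = 1.063 / 7.470 = 0.1423 h⁻¹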